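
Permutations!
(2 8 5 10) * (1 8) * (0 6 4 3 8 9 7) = (0 6 4 3 8 5 10 2 1 9 7) = [6, 9, 1, 8, 3, 10, 4, 0, 5, 7, 2]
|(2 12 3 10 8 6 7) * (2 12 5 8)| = |(2 5 8 6 7 12 3 10)| = 8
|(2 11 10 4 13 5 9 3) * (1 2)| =|(1 2 11 10 4 13 5 9 3)| =9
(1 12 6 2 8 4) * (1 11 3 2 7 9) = (1 12 6 7 9)(2 8 4 11 3) = [0, 12, 8, 2, 11, 5, 7, 9, 4, 1, 10, 3, 6]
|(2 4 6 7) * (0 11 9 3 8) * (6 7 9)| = |(0 11 6 9 3 8)(2 4 7)| = 6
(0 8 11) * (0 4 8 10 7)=(0 10 7)(4 8 11)=[10, 1, 2, 3, 8, 5, 6, 0, 11, 9, 7, 4]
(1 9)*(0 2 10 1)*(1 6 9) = [2, 1, 10, 3, 4, 5, 9, 7, 8, 0, 6] = (0 2 10 6 9)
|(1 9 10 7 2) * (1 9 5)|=4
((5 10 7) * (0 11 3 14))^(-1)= (0 14 3 11)(5 7 10)= [14, 1, 2, 11, 4, 7, 6, 10, 8, 9, 5, 0, 12, 13, 3]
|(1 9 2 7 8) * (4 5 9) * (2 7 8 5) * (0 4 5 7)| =|(0 4 2 8 1 5 9)| =7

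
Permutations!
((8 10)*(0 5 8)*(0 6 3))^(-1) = (0 3 6 10 8 5) = [3, 1, 2, 6, 4, 0, 10, 7, 5, 9, 8]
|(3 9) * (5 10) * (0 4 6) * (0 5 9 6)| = 10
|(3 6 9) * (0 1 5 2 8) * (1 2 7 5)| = 6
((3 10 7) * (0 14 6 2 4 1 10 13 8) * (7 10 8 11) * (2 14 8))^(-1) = (0 8)(1 4 2)(3 7 11 13)(6 14) = [8, 4, 1, 7, 2, 5, 14, 11, 0, 9, 10, 13, 12, 3, 6]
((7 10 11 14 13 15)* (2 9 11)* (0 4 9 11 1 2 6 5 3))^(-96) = (0 9 2 14 15 10 5)(1 11 13 7 6 3 4) = [9, 11, 14, 4, 1, 0, 3, 6, 8, 2, 5, 13, 12, 7, 15, 10]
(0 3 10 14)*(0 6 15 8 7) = (0 3 10 14 6 15 8 7) = [3, 1, 2, 10, 4, 5, 15, 0, 7, 9, 14, 11, 12, 13, 6, 8]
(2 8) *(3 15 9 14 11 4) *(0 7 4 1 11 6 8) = (0 7 4 3 15 9 14 6 8 2)(1 11) = [7, 11, 0, 15, 3, 5, 8, 4, 2, 14, 10, 1, 12, 13, 6, 9]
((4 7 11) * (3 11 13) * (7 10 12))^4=(3 12 11 7 4 13 10)=[0, 1, 2, 12, 13, 5, 6, 4, 8, 9, 3, 7, 11, 10]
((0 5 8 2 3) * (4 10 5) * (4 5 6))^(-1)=(0 3 2 8 5)(4 6 10)=[3, 1, 8, 2, 6, 0, 10, 7, 5, 9, 4]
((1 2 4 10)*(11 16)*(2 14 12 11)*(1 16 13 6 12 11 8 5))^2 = (1 11 6 8)(2 10)(4 16)(5 14 13 12) = [0, 11, 10, 3, 16, 14, 8, 7, 1, 9, 2, 6, 5, 12, 13, 15, 4]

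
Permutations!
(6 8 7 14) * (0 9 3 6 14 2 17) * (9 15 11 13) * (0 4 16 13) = [15, 1, 17, 6, 16, 5, 8, 2, 7, 3, 10, 0, 12, 9, 14, 11, 13, 4] = (0 15 11)(2 17 4 16 13 9 3 6 8 7)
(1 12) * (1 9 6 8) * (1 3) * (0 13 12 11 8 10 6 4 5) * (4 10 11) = [13, 4, 2, 1, 5, 0, 11, 7, 3, 10, 6, 8, 9, 12] = (0 13 12 9 10 6 11 8 3 1 4 5)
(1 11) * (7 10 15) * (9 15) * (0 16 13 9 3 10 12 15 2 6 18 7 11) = [16, 0, 6, 10, 4, 5, 18, 12, 8, 2, 3, 1, 15, 9, 14, 11, 13, 17, 7] = (0 16 13 9 2 6 18 7 12 15 11 1)(3 10)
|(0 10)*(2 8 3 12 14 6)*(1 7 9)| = 6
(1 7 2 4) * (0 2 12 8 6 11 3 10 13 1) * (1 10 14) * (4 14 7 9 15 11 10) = (0 2 14 1 9 15 11 3 7 12 8 6 10 13 4) = [2, 9, 14, 7, 0, 5, 10, 12, 6, 15, 13, 3, 8, 4, 1, 11]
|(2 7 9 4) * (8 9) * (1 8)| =|(1 8 9 4 2 7)| =6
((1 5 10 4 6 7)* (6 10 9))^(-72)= (10)(1 6 5 7 9)= [0, 6, 2, 3, 4, 7, 5, 9, 8, 1, 10]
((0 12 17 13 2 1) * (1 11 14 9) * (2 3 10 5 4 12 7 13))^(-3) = [14, 11, 4, 0, 3, 13, 6, 9, 8, 2, 7, 12, 10, 1, 17, 15, 16, 5] = (0 14 17 5 13 1 11 12 10 7 9 2 4 3)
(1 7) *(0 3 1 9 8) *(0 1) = (0 3)(1 7 9 8) = [3, 7, 2, 0, 4, 5, 6, 9, 1, 8]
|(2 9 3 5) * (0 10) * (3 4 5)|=|(0 10)(2 9 4 5)|=4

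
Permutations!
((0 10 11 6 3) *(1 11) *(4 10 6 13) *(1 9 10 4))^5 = (0 3 6)(1 13 11)(9 10) = [3, 13, 2, 6, 4, 5, 0, 7, 8, 10, 9, 1, 12, 11]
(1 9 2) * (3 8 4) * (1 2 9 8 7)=(9)(1 8 4 3 7)=[0, 8, 2, 7, 3, 5, 6, 1, 4, 9]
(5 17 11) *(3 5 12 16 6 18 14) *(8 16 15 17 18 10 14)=[0, 1, 2, 5, 4, 18, 10, 7, 16, 9, 14, 12, 15, 13, 3, 17, 6, 11, 8]=(3 5 18 8 16 6 10 14)(11 12 15 17)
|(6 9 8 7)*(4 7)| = |(4 7 6 9 8)| = 5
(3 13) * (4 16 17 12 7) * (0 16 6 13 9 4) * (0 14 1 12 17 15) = [16, 12, 2, 9, 6, 5, 13, 14, 8, 4, 10, 11, 7, 3, 1, 0, 15, 17] = (17)(0 16 15)(1 12 7 14)(3 9 4 6 13)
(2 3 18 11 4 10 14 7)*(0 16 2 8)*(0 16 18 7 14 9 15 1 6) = [18, 6, 3, 7, 10, 5, 0, 8, 16, 15, 9, 4, 12, 13, 14, 1, 2, 17, 11] = (0 18 11 4 10 9 15 1 6)(2 3 7 8 16)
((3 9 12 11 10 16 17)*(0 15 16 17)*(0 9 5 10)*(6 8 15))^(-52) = (17)(0 16)(6 9)(8 12)(11 15) = [16, 1, 2, 3, 4, 5, 9, 7, 12, 6, 10, 15, 8, 13, 14, 11, 0, 17]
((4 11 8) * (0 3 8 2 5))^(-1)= (0 5 2 11 4 8 3)= [5, 1, 11, 0, 8, 2, 6, 7, 3, 9, 10, 4]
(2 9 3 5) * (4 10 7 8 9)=(2 4 10 7 8 9 3 5)=[0, 1, 4, 5, 10, 2, 6, 8, 9, 3, 7]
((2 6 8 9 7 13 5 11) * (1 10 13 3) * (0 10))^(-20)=[11, 5, 7, 13, 4, 8, 3, 10, 1, 0, 2, 9, 12, 6]=(0 11 9)(1 5 8)(2 7 10)(3 13 6)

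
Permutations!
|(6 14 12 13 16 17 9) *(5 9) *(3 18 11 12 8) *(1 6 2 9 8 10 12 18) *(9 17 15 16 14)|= |(1 6 9 2 17 5 8 3)(10 12 13 14)(11 18)(15 16)|= 8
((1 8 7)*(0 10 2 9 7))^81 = (0 7 10 1 2 8 9) = [7, 2, 8, 3, 4, 5, 6, 10, 9, 0, 1]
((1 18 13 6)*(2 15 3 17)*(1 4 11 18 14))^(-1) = [0, 14, 17, 15, 6, 5, 13, 7, 8, 9, 10, 4, 12, 18, 1, 2, 16, 3, 11] = (1 14)(2 17 3 15)(4 6 13 18 11)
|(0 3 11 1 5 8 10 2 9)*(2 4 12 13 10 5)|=12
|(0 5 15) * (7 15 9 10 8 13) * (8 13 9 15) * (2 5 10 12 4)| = 11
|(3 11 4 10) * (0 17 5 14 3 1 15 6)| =11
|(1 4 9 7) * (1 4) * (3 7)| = |(3 7 4 9)| = 4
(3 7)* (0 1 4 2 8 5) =(0 1 4 2 8 5)(3 7) =[1, 4, 8, 7, 2, 0, 6, 3, 5]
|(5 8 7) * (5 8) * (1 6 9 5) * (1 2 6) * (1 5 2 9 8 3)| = |(1 5 9 2 6 8 7 3)| = 8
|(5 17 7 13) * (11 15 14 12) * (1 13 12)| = |(1 13 5 17 7 12 11 15 14)| = 9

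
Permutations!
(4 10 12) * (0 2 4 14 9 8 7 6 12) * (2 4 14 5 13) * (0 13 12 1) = (0 4 10 13 2 14 9 8 7 6 1)(5 12) = [4, 0, 14, 3, 10, 12, 1, 6, 7, 8, 13, 11, 5, 2, 9]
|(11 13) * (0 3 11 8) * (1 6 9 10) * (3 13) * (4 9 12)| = 6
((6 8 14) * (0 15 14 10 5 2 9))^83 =(0 14 8 5 9 15 6 10 2) =[14, 1, 0, 3, 4, 9, 10, 7, 5, 15, 2, 11, 12, 13, 8, 6]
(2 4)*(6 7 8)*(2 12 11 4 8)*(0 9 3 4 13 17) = (0 9 3 4 12 11 13 17)(2 8 6 7) = [9, 1, 8, 4, 12, 5, 7, 2, 6, 3, 10, 13, 11, 17, 14, 15, 16, 0]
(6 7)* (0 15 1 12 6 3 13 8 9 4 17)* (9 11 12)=(0 15 1 9 4 17)(3 13 8 11 12 6 7)=[15, 9, 2, 13, 17, 5, 7, 3, 11, 4, 10, 12, 6, 8, 14, 1, 16, 0]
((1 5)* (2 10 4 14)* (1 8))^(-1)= [0, 8, 14, 3, 10, 1, 6, 7, 5, 9, 2, 11, 12, 13, 4]= (1 8 5)(2 14 4 10)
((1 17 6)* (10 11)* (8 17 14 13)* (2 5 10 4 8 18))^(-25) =(1 6 17 8 4 11 10 5 2 18 13 14) =[0, 6, 18, 3, 11, 2, 17, 7, 4, 9, 5, 10, 12, 14, 1, 15, 16, 8, 13]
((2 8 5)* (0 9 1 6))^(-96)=(9)=[0, 1, 2, 3, 4, 5, 6, 7, 8, 9]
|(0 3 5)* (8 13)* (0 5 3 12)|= 2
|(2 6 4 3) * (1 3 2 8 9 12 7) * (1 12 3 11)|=6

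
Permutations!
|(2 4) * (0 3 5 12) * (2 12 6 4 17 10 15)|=|(0 3 5 6 4 12)(2 17 10 15)|=12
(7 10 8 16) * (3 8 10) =[0, 1, 2, 8, 4, 5, 6, 3, 16, 9, 10, 11, 12, 13, 14, 15, 7] =(3 8 16 7)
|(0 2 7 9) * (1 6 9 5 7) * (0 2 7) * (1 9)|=|(0 7 5)(1 6)(2 9)|=6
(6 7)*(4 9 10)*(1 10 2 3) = [0, 10, 3, 1, 9, 5, 7, 6, 8, 2, 4] = (1 10 4 9 2 3)(6 7)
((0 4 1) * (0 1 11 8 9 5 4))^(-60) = (11) = [0, 1, 2, 3, 4, 5, 6, 7, 8, 9, 10, 11]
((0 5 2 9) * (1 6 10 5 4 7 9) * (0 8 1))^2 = (0 7 8 6 5)(1 10 2 4 9) = [7, 10, 4, 3, 9, 0, 5, 8, 6, 1, 2]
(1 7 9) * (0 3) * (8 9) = (0 3)(1 7 8 9) = [3, 7, 2, 0, 4, 5, 6, 8, 9, 1]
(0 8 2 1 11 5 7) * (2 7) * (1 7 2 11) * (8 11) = (0 11 5 8 2 7) = [11, 1, 7, 3, 4, 8, 6, 0, 2, 9, 10, 5]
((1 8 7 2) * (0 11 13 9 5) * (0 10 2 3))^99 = (13) = [0, 1, 2, 3, 4, 5, 6, 7, 8, 9, 10, 11, 12, 13]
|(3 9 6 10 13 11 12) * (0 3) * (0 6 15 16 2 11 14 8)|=|(0 3 9 15 16 2 11 12 6 10 13 14 8)|=13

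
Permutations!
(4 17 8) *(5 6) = (4 17 8)(5 6) = [0, 1, 2, 3, 17, 6, 5, 7, 4, 9, 10, 11, 12, 13, 14, 15, 16, 8]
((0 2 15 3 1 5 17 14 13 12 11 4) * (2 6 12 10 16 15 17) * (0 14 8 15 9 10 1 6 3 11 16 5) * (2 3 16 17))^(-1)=(0 1 13 14 4 11 15 8 17 12 6 3 5 10 9 16)=[1, 13, 2, 5, 11, 10, 3, 7, 17, 16, 9, 15, 6, 14, 4, 8, 0, 12]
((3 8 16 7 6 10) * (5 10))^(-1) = (3 10 5 6 7 16 8) = [0, 1, 2, 10, 4, 6, 7, 16, 3, 9, 5, 11, 12, 13, 14, 15, 8]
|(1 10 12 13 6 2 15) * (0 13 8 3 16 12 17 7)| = 36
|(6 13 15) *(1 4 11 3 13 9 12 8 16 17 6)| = 6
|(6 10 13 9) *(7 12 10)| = 6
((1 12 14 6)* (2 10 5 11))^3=[0, 6, 11, 3, 4, 10, 14, 7, 8, 9, 2, 5, 1, 13, 12]=(1 6 14 12)(2 11 5 10)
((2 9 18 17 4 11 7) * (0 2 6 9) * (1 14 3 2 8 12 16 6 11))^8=(0 4 16 3 18 8 1 6 2 17 12 14 9)=[4, 6, 17, 18, 16, 5, 2, 7, 1, 0, 10, 11, 14, 13, 9, 15, 3, 12, 8]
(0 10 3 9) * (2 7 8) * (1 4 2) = (0 10 3 9)(1 4 2 7 8) = [10, 4, 7, 9, 2, 5, 6, 8, 1, 0, 3]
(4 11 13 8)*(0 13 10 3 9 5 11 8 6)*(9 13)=[9, 1, 2, 13, 8, 11, 0, 7, 4, 5, 3, 10, 12, 6]=(0 9 5 11 10 3 13 6)(4 8)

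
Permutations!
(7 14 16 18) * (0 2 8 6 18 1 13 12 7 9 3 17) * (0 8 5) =(0 2 5)(1 13 12 7 14 16)(3 17 8 6 18 9) =[2, 13, 5, 17, 4, 0, 18, 14, 6, 3, 10, 11, 7, 12, 16, 15, 1, 8, 9]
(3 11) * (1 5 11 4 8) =(1 5 11 3 4 8) =[0, 5, 2, 4, 8, 11, 6, 7, 1, 9, 10, 3]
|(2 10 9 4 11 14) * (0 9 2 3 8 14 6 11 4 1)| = |(0 9 1)(2 10)(3 8 14)(6 11)| = 6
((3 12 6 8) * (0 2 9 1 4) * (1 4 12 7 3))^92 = [0, 1, 2, 3, 4, 5, 6, 7, 8, 9, 10, 11, 12] = (12)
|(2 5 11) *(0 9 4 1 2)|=7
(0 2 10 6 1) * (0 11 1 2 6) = (0 6 2 10)(1 11) = [6, 11, 10, 3, 4, 5, 2, 7, 8, 9, 0, 1]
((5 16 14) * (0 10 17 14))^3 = (0 14)(5 10)(16 17) = [14, 1, 2, 3, 4, 10, 6, 7, 8, 9, 5, 11, 12, 13, 0, 15, 17, 16]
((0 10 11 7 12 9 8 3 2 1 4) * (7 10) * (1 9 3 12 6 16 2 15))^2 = (0 6 2 8 3 1)(4 7 16 9 12 15) = [6, 0, 8, 1, 7, 5, 2, 16, 3, 12, 10, 11, 15, 13, 14, 4, 9]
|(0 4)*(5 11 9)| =|(0 4)(5 11 9)| =6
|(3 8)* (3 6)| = |(3 8 6)| = 3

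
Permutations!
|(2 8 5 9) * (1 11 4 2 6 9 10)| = |(1 11 4 2 8 5 10)(6 9)| = 14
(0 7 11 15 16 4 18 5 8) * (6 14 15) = (0 7 11 6 14 15 16 4 18 5 8) = [7, 1, 2, 3, 18, 8, 14, 11, 0, 9, 10, 6, 12, 13, 15, 16, 4, 17, 5]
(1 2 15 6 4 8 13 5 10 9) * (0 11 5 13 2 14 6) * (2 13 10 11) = [2, 14, 15, 3, 8, 11, 4, 7, 13, 1, 9, 5, 12, 10, 6, 0] = (0 2 15)(1 14 6 4 8 13 10 9)(5 11)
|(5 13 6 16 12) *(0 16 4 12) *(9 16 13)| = 8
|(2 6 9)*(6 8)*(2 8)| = 3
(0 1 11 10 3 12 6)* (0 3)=(0 1 11 10)(3 12 6)=[1, 11, 2, 12, 4, 5, 3, 7, 8, 9, 0, 10, 6]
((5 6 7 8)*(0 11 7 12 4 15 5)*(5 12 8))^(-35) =(0 11 7 5 6 8)(4 15 12) =[11, 1, 2, 3, 15, 6, 8, 5, 0, 9, 10, 7, 4, 13, 14, 12]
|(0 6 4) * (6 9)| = 4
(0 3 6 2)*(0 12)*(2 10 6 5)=[3, 1, 12, 5, 4, 2, 10, 7, 8, 9, 6, 11, 0]=(0 3 5 2 12)(6 10)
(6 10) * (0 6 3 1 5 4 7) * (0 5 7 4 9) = (0 6 10 3 1 7 5 9) = [6, 7, 2, 1, 4, 9, 10, 5, 8, 0, 3]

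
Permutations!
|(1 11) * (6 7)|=2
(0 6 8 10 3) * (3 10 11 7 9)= [6, 1, 2, 0, 4, 5, 8, 9, 11, 3, 10, 7]= (0 6 8 11 7 9 3)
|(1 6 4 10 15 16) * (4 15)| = 4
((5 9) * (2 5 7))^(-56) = (9) = [0, 1, 2, 3, 4, 5, 6, 7, 8, 9]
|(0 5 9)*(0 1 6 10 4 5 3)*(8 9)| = 14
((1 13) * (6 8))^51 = (1 13)(6 8) = [0, 13, 2, 3, 4, 5, 8, 7, 6, 9, 10, 11, 12, 1]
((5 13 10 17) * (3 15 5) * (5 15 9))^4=(3 10 5)(9 17 13)=[0, 1, 2, 10, 4, 3, 6, 7, 8, 17, 5, 11, 12, 9, 14, 15, 16, 13]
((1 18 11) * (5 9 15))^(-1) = (1 11 18)(5 15 9) = [0, 11, 2, 3, 4, 15, 6, 7, 8, 5, 10, 18, 12, 13, 14, 9, 16, 17, 1]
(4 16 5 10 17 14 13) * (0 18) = [18, 1, 2, 3, 16, 10, 6, 7, 8, 9, 17, 11, 12, 4, 13, 15, 5, 14, 0] = (0 18)(4 16 5 10 17 14 13)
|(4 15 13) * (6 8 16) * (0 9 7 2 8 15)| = |(0 9 7 2 8 16 6 15 13 4)| = 10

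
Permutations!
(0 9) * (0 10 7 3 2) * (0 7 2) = (0 9 10 2 7 3) = [9, 1, 7, 0, 4, 5, 6, 3, 8, 10, 2]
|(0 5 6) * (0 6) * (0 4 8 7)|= |(0 5 4 8 7)|= 5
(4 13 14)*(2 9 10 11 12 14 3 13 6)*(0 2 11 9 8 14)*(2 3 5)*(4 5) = [3, 1, 8, 13, 6, 2, 11, 7, 14, 10, 9, 12, 0, 4, 5] = (0 3 13 4 6 11 12)(2 8 14 5)(9 10)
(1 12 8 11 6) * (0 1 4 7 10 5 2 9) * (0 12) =(0 1)(2 9 12 8 11 6 4 7 10 5) =[1, 0, 9, 3, 7, 2, 4, 10, 11, 12, 5, 6, 8]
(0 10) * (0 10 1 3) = (10)(0 1 3) = [1, 3, 2, 0, 4, 5, 6, 7, 8, 9, 10]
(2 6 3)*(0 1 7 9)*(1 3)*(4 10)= (0 3 2 6 1 7 9)(4 10)= [3, 7, 6, 2, 10, 5, 1, 9, 8, 0, 4]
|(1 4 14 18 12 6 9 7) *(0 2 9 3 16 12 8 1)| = |(0 2 9 7)(1 4 14 18 8)(3 16 12 6)| = 20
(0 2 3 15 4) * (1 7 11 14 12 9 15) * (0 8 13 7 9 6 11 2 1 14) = (0 1 9 15 4 8 13 7 2 3 14 12 6 11) = [1, 9, 3, 14, 8, 5, 11, 2, 13, 15, 10, 0, 6, 7, 12, 4]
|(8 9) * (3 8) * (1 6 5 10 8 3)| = 6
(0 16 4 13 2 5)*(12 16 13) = [13, 1, 5, 3, 12, 0, 6, 7, 8, 9, 10, 11, 16, 2, 14, 15, 4] = (0 13 2 5)(4 12 16)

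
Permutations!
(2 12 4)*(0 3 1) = (0 3 1)(2 12 4) = [3, 0, 12, 1, 2, 5, 6, 7, 8, 9, 10, 11, 4]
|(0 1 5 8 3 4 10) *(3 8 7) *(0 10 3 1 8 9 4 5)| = 8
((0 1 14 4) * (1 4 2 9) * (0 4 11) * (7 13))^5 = (0 11)(1 14 2 9)(7 13) = [11, 14, 9, 3, 4, 5, 6, 13, 8, 1, 10, 0, 12, 7, 2]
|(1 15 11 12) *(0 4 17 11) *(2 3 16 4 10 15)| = |(0 10 15)(1 2 3 16 4 17 11 12)| = 24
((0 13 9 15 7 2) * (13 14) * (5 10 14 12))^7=(0 15 14 12 7 13 5 2 9 10)=[15, 1, 9, 3, 4, 2, 6, 13, 8, 10, 0, 11, 7, 5, 12, 14]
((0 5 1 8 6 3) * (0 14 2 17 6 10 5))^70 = [0, 10, 2, 3, 4, 8, 6, 7, 5, 9, 1, 11, 12, 13, 14, 15, 16, 17] = (17)(1 10)(5 8)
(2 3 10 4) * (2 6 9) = (2 3 10 4 6 9) = [0, 1, 3, 10, 6, 5, 9, 7, 8, 2, 4]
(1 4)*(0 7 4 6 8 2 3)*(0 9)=(0 7 4 1 6 8 2 3 9)=[7, 6, 3, 9, 1, 5, 8, 4, 2, 0]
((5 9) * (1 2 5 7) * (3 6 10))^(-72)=(10)(1 9 2 7 5)=[0, 9, 7, 3, 4, 1, 6, 5, 8, 2, 10]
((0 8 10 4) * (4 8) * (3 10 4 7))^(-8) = (0 8 3)(4 10 7) = [8, 1, 2, 0, 10, 5, 6, 4, 3, 9, 7]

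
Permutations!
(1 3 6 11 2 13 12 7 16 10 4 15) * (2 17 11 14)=(1 3 6 14 2 13 12 7 16 10 4 15)(11 17)=[0, 3, 13, 6, 15, 5, 14, 16, 8, 9, 4, 17, 7, 12, 2, 1, 10, 11]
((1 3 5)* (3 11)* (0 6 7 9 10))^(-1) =(0 10 9 7 6)(1 5 3 11) =[10, 5, 2, 11, 4, 3, 0, 6, 8, 7, 9, 1]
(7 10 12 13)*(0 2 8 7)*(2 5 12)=(0 5 12 13)(2 8 7 10)=[5, 1, 8, 3, 4, 12, 6, 10, 7, 9, 2, 11, 13, 0]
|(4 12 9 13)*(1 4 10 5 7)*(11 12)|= |(1 4 11 12 9 13 10 5 7)|= 9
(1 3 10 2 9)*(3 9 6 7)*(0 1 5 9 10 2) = [1, 10, 6, 2, 4, 9, 7, 3, 8, 5, 0] = (0 1 10)(2 6 7 3)(5 9)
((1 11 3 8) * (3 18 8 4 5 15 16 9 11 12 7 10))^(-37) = [0, 7, 2, 5, 15, 16, 6, 3, 12, 18, 4, 8, 10, 13, 14, 9, 11, 17, 1] = (1 7 3 5 16 11 8 12 10 4 15 9 18)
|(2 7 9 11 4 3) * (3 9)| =3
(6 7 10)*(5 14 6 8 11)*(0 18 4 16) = (0 18 4 16)(5 14 6 7 10 8 11) = [18, 1, 2, 3, 16, 14, 7, 10, 11, 9, 8, 5, 12, 13, 6, 15, 0, 17, 4]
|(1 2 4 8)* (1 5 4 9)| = 3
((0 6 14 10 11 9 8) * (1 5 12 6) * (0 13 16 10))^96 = [0, 1, 2, 3, 4, 5, 6, 7, 8, 9, 10, 11, 12, 13, 14, 15, 16] = (16)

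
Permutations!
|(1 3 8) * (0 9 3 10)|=|(0 9 3 8 1 10)|=6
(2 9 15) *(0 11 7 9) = (0 11 7 9 15 2) = [11, 1, 0, 3, 4, 5, 6, 9, 8, 15, 10, 7, 12, 13, 14, 2]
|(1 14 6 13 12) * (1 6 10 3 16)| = 15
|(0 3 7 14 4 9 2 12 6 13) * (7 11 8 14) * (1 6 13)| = |(0 3 11 8 14 4 9 2 12 13)(1 6)| = 10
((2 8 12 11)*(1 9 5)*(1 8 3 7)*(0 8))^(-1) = [5, 7, 11, 2, 4, 9, 6, 3, 0, 1, 10, 12, 8] = (0 5 9 1 7 3 2 11 12 8)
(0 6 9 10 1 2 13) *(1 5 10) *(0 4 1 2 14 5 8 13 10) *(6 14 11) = (0 14 5)(1 11 6 9 2 10 8 13 4) = [14, 11, 10, 3, 1, 0, 9, 7, 13, 2, 8, 6, 12, 4, 5]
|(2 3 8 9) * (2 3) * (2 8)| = |(2 8 9 3)| = 4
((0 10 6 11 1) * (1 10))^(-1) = [1, 0, 2, 3, 4, 5, 10, 7, 8, 9, 11, 6] = (0 1)(6 10 11)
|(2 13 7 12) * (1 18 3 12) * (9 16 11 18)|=10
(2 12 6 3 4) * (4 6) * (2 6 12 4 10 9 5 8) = (2 4 6 3 12 10 9 5 8) = [0, 1, 4, 12, 6, 8, 3, 7, 2, 5, 9, 11, 10]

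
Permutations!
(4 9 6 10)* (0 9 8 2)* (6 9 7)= (0 7 6 10 4 8 2)= [7, 1, 0, 3, 8, 5, 10, 6, 2, 9, 4]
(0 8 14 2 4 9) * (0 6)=(0 8 14 2 4 9 6)=[8, 1, 4, 3, 9, 5, 0, 7, 14, 6, 10, 11, 12, 13, 2]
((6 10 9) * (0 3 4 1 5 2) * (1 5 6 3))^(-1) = (0 2 5 4 3 9 10 6 1) = [2, 0, 5, 9, 3, 4, 1, 7, 8, 10, 6]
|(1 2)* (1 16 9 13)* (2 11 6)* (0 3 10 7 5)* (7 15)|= |(0 3 10 15 7 5)(1 11 6 2 16 9 13)|= 42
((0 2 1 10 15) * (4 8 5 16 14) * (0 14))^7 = (0 8 15 2 5 14 1 16 4 10) = [8, 16, 5, 3, 10, 14, 6, 7, 15, 9, 0, 11, 12, 13, 1, 2, 4]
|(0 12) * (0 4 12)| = 2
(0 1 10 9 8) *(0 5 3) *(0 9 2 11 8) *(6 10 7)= (0 1 7 6 10 2 11 8 5 3 9)= [1, 7, 11, 9, 4, 3, 10, 6, 5, 0, 2, 8]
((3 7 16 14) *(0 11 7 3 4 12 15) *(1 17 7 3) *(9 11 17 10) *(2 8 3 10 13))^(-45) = (0 16 12 17 14 15 7 4) = [16, 1, 2, 3, 0, 5, 6, 4, 8, 9, 10, 11, 17, 13, 15, 7, 12, 14]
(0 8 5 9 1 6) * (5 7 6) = (0 8 7 6)(1 5 9) = [8, 5, 2, 3, 4, 9, 0, 6, 7, 1]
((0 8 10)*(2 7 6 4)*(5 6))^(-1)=(0 10 8)(2 4 6 5 7)=[10, 1, 4, 3, 6, 7, 5, 2, 0, 9, 8]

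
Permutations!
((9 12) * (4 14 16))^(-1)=[0, 1, 2, 3, 16, 5, 6, 7, 8, 12, 10, 11, 9, 13, 4, 15, 14]=(4 16 14)(9 12)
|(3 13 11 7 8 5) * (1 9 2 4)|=12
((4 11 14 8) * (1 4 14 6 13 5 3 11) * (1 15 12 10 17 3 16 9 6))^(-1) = (1 11 3 17 10 12 15 4)(5 13 6 9 16)(8 14) = [0, 11, 2, 17, 1, 13, 9, 7, 14, 16, 12, 3, 15, 6, 8, 4, 5, 10]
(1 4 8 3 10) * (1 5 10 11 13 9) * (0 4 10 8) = (0 4)(1 10 5 8 3 11 13 9) = [4, 10, 2, 11, 0, 8, 6, 7, 3, 1, 5, 13, 12, 9]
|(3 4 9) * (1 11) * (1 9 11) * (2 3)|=5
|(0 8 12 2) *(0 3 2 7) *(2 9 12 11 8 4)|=|(0 4 2 3 9 12 7)(8 11)|=14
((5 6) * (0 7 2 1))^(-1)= (0 1 2 7)(5 6)= [1, 2, 7, 3, 4, 6, 5, 0]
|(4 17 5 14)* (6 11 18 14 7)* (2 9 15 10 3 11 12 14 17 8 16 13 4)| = |(2 9 15 10 3 11 18 17 5 7 6 12 14)(4 8 16 13)| = 52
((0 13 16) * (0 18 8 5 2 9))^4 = (0 8)(2 16)(5 13)(9 18) = [8, 1, 16, 3, 4, 13, 6, 7, 0, 18, 10, 11, 12, 5, 14, 15, 2, 17, 9]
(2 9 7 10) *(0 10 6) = (0 10 2 9 7 6) = [10, 1, 9, 3, 4, 5, 0, 6, 8, 7, 2]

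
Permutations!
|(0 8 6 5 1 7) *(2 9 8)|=|(0 2 9 8 6 5 1 7)|=8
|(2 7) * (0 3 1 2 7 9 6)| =6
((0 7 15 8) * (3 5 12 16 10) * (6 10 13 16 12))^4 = (16) = [0, 1, 2, 3, 4, 5, 6, 7, 8, 9, 10, 11, 12, 13, 14, 15, 16]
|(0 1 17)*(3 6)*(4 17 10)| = |(0 1 10 4 17)(3 6)| = 10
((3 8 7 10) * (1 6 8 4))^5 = (1 3 7 6 4 10 8) = [0, 3, 2, 7, 10, 5, 4, 6, 1, 9, 8]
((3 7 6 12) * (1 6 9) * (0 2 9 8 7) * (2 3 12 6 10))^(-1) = (12)(0 3)(1 9 2 10)(7 8) = [3, 9, 10, 0, 4, 5, 6, 8, 7, 2, 1, 11, 12]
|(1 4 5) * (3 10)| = |(1 4 5)(3 10)| = 6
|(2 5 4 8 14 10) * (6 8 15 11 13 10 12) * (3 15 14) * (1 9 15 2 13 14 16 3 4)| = |(1 9 15 11 14 12 6 8 4 16 3 2 5)(10 13)| = 26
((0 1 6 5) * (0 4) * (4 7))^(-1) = [4, 0, 2, 3, 7, 6, 1, 5] = (0 4 7 5 6 1)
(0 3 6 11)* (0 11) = [3, 1, 2, 6, 4, 5, 0, 7, 8, 9, 10, 11] = (11)(0 3 6)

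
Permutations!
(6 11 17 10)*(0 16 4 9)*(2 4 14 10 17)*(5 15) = (17)(0 16 14 10 6 11 2 4 9)(5 15) = [16, 1, 4, 3, 9, 15, 11, 7, 8, 0, 6, 2, 12, 13, 10, 5, 14, 17]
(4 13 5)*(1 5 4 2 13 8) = (1 5 2 13 4 8) = [0, 5, 13, 3, 8, 2, 6, 7, 1, 9, 10, 11, 12, 4]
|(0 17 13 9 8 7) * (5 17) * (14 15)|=14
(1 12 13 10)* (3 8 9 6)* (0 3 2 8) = (0 3)(1 12 13 10)(2 8 9 6) = [3, 12, 8, 0, 4, 5, 2, 7, 9, 6, 1, 11, 13, 10]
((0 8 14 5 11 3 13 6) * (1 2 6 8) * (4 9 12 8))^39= (0 6 2 1)(3 9 14)(4 8 11)(5 13 12)= [6, 0, 1, 9, 8, 13, 2, 7, 11, 14, 10, 4, 5, 12, 3]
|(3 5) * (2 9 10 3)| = |(2 9 10 3 5)| = 5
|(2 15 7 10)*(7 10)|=3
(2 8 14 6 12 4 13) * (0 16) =[16, 1, 8, 3, 13, 5, 12, 7, 14, 9, 10, 11, 4, 2, 6, 15, 0] =(0 16)(2 8 14 6 12 4 13)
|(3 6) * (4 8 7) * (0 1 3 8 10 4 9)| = 14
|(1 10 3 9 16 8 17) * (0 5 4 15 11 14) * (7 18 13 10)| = 30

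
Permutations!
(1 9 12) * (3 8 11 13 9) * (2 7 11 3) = (1 2 7 11 13 9 12)(3 8) = [0, 2, 7, 8, 4, 5, 6, 11, 3, 12, 10, 13, 1, 9]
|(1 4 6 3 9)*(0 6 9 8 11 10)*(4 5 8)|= |(0 6 3 4 9 1 5 8 11 10)|= 10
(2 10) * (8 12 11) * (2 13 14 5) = (2 10 13 14 5)(8 12 11) = [0, 1, 10, 3, 4, 2, 6, 7, 12, 9, 13, 8, 11, 14, 5]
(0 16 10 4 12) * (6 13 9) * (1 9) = (0 16 10 4 12)(1 9 6 13) = [16, 9, 2, 3, 12, 5, 13, 7, 8, 6, 4, 11, 0, 1, 14, 15, 10]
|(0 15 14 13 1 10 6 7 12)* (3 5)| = |(0 15 14 13 1 10 6 7 12)(3 5)| = 18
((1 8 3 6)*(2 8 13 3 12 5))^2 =(1 3)(2 12)(5 8)(6 13) =[0, 3, 12, 1, 4, 8, 13, 7, 5, 9, 10, 11, 2, 6]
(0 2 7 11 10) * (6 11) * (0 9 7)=(0 2)(6 11 10 9 7)=[2, 1, 0, 3, 4, 5, 11, 6, 8, 7, 9, 10]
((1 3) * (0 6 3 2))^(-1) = (0 2 1 3 6) = [2, 3, 1, 6, 4, 5, 0]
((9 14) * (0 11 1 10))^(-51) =(0 11 1 10)(9 14) =[11, 10, 2, 3, 4, 5, 6, 7, 8, 14, 0, 1, 12, 13, 9]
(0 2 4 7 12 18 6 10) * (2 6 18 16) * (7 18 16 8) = (0 6 10)(2 4 18 16)(7 12 8) = [6, 1, 4, 3, 18, 5, 10, 12, 7, 9, 0, 11, 8, 13, 14, 15, 2, 17, 16]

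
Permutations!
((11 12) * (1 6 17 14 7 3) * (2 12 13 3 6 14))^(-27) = [0, 6, 13, 7, 4, 5, 12, 2, 8, 9, 10, 1, 3, 14, 17, 15, 16, 11] = (1 6 12 3 7 2 13 14 17 11)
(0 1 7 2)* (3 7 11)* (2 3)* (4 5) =(0 1 11 2)(3 7)(4 5) =[1, 11, 0, 7, 5, 4, 6, 3, 8, 9, 10, 2]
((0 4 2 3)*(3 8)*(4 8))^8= (0 3 8)= [3, 1, 2, 8, 4, 5, 6, 7, 0]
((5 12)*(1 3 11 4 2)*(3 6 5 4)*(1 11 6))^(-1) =(2 4 12 5 6 3 11) =[0, 1, 4, 11, 12, 6, 3, 7, 8, 9, 10, 2, 5]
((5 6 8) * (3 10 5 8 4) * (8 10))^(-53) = (3 8 10 5 6 4) = [0, 1, 2, 8, 3, 6, 4, 7, 10, 9, 5]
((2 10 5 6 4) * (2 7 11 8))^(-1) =(2 8 11 7 4 6 5 10) =[0, 1, 8, 3, 6, 10, 5, 4, 11, 9, 2, 7]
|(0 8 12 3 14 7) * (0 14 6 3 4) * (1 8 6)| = 14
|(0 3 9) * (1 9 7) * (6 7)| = |(0 3 6 7 1 9)| = 6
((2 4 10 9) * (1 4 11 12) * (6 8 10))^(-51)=(1 8 2)(4 10 11)(6 9 12)=[0, 8, 1, 3, 10, 5, 9, 7, 2, 12, 11, 4, 6]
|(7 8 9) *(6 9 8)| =3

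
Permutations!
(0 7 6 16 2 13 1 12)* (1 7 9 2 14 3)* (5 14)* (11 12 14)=(0 9 2 13 7 6 16 5 11 12)(1 14 3)=[9, 14, 13, 1, 4, 11, 16, 6, 8, 2, 10, 12, 0, 7, 3, 15, 5]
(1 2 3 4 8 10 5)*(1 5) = (1 2 3 4 8 10) = [0, 2, 3, 4, 8, 5, 6, 7, 10, 9, 1]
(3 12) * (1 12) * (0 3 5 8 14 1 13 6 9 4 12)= (0 3 13 6 9 4 12 5 8 14 1)= [3, 0, 2, 13, 12, 8, 9, 7, 14, 4, 10, 11, 5, 6, 1]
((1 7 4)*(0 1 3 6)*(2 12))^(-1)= (0 6 3 4 7 1)(2 12)= [6, 0, 12, 4, 7, 5, 3, 1, 8, 9, 10, 11, 2]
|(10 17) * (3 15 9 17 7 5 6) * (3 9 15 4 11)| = 6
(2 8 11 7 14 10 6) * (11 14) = (2 8 14 10 6)(7 11) = [0, 1, 8, 3, 4, 5, 2, 11, 14, 9, 6, 7, 12, 13, 10]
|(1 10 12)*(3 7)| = 6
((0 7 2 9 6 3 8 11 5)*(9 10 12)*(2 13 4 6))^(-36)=[0, 1, 2, 3, 4, 5, 6, 7, 8, 9, 10, 11, 12, 13]=(13)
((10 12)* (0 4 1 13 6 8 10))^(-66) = (0 10 6 1)(4 12 8 13) = [10, 0, 2, 3, 12, 5, 1, 7, 13, 9, 6, 11, 8, 4]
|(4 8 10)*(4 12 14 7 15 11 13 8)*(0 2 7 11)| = 12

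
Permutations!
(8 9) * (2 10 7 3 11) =(2 10 7 3 11)(8 9) =[0, 1, 10, 11, 4, 5, 6, 3, 9, 8, 7, 2]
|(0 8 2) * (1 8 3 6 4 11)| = |(0 3 6 4 11 1 8 2)| = 8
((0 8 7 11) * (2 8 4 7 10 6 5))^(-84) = [0, 1, 8, 3, 4, 2, 5, 7, 10, 9, 6, 11] = (11)(2 8 10 6 5)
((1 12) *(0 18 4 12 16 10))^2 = [4, 10, 2, 3, 1, 5, 6, 7, 8, 9, 18, 11, 16, 13, 14, 15, 0, 17, 12] = (0 4 1 10 18 12 16)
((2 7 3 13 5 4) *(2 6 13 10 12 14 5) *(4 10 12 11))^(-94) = [0, 1, 5, 11, 3, 13, 12, 10, 8, 9, 2, 7, 4, 14, 6] = (2 5 13 14 6 12 4 3 11 7 10)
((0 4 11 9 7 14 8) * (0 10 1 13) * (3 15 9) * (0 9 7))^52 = (0 15 10)(1 4 7)(3 8 9)(11 14 13) = [15, 4, 2, 8, 7, 5, 6, 1, 9, 3, 0, 14, 12, 11, 13, 10]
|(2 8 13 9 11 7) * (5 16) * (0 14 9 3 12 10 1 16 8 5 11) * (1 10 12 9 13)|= 35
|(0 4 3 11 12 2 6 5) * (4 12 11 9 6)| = |(0 12 2 4 3 9 6 5)| = 8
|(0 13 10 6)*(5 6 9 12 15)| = |(0 13 10 9 12 15 5 6)| = 8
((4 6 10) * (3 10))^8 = (10) = [0, 1, 2, 3, 4, 5, 6, 7, 8, 9, 10]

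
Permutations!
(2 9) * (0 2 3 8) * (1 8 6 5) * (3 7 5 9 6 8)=[2, 3, 6, 8, 4, 1, 9, 5, 0, 7]=(0 2 6 9 7 5 1 3 8)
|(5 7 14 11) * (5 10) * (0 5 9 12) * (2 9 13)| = |(0 5 7 14 11 10 13 2 9 12)| = 10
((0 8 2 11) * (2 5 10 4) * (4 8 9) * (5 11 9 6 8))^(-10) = [8, 1, 4, 3, 9, 5, 11, 7, 0, 2, 10, 6] = (0 8)(2 4 9)(6 11)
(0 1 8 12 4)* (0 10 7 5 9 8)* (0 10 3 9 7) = [1, 10, 2, 9, 3, 7, 6, 5, 12, 8, 0, 11, 4] = (0 1 10)(3 9 8 12 4)(5 7)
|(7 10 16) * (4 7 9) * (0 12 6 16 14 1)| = |(0 12 6 16 9 4 7 10 14 1)| = 10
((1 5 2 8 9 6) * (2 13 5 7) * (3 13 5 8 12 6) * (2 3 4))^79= (1 6 12 2 4 9 8 13 3 7)= [0, 6, 4, 7, 9, 5, 12, 1, 13, 8, 10, 11, 2, 3]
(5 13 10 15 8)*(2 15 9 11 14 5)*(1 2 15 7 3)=[0, 2, 7, 1, 4, 13, 6, 3, 15, 11, 9, 14, 12, 10, 5, 8]=(1 2 7 3)(5 13 10 9 11 14)(8 15)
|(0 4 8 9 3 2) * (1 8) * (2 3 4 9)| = |(0 9 4 1 8 2)| = 6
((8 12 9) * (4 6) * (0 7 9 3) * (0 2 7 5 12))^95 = [8, 1, 3, 12, 6, 0, 4, 2, 9, 7, 10, 11, 5] = (0 8 9 7 2 3 12 5)(4 6)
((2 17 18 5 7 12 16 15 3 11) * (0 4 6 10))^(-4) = [0, 1, 16, 7, 4, 11, 6, 2, 8, 9, 10, 12, 17, 13, 14, 5, 18, 15, 3] = (2 16 18 3 7)(5 11 12 17 15)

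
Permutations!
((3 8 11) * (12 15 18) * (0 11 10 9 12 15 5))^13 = [9, 1, 2, 5, 4, 10, 6, 7, 0, 3, 11, 12, 8, 13, 14, 18, 16, 17, 15] = (0 9 3 5 10 11 12 8)(15 18)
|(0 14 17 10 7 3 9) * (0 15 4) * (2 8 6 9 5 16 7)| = |(0 14 17 10 2 8 6 9 15 4)(3 5 16 7)| = 20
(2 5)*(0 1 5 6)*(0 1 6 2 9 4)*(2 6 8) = [8, 5, 6, 3, 0, 9, 1, 7, 2, 4] = (0 8 2 6 1 5 9 4)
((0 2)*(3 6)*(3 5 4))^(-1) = (0 2)(3 4 5 6) = [2, 1, 0, 4, 5, 6, 3]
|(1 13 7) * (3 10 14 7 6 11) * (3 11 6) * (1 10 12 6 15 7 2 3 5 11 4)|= 40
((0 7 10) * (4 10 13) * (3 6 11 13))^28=(0 11)(3 4)(6 10)(7 13)=[11, 1, 2, 4, 3, 5, 10, 13, 8, 9, 6, 0, 12, 7]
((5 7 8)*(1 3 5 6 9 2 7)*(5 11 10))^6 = [0, 3, 7, 11, 4, 1, 9, 8, 6, 2, 5, 10] = (1 3 11 10 5)(2 7 8 6 9)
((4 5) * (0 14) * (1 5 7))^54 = (14)(1 4)(5 7) = [0, 4, 2, 3, 1, 7, 6, 5, 8, 9, 10, 11, 12, 13, 14]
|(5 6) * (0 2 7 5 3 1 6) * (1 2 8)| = 8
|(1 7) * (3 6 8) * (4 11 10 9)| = |(1 7)(3 6 8)(4 11 10 9)| = 12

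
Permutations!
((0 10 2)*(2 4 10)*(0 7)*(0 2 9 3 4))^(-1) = [10, 1, 7, 9, 3, 5, 6, 2, 8, 0, 4] = (0 10 4 3 9)(2 7)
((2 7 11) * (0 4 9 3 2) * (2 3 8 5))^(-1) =(0 11 7 2 5 8 9 4) =[11, 1, 5, 3, 0, 8, 6, 2, 9, 4, 10, 7]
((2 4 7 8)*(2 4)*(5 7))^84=[0, 1, 2, 3, 4, 5, 6, 7, 8]=(8)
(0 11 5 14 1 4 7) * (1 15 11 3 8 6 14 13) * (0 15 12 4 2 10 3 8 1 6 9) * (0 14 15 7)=(0 8 9 14 12 4)(1 2 10 3)(5 13 6 15 11)=[8, 2, 10, 1, 0, 13, 15, 7, 9, 14, 3, 5, 4, 6, 12, 11]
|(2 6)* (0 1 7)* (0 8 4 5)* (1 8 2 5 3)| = 9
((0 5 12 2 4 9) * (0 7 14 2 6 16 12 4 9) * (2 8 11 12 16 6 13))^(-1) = (16)(0 4 5)(2 13 12 11 8 14 7 9) = [4, 1, 13, 3, 5, 0, 6, 9, 14, 2, 10, 8, 11, 12, 7, 15, 16]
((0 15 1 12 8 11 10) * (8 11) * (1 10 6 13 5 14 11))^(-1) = (0 10 15)(1 12)(5 13 6 11 14) = [10, 12, 2, 3, 4, 13, 11, 7, 8, 9, 15, 14, 1, 6, 5, 0]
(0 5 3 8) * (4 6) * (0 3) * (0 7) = (0 5 7)(3 8)(4 6) = [5, 1, 2, 8, 6, 7, 4, 0, 3]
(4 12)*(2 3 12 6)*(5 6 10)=[0, 1, 3, 12, 10, 6, 2, 7, 8, 9, 5, 11, 4]=(2 3 12 4 10 5 6)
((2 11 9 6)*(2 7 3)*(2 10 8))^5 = [0, 1, 3, 9, 4, 5, 2, 11, 7, 8, 6, 10] = (2 3 9 8 7 11 10 6)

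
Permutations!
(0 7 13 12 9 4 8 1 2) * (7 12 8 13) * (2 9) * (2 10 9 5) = (0 12 10 9 4 13 8 1 5 2) = [12, 5, 0, 3, 13, 2, 6, 7, 1, 4, 9, 11, 10, 8]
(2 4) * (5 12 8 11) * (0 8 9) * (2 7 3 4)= (0 8 11 5 12 9)(3 4 7)= [8, 1, 2, 4, 7, 12, 6, 3, 11, 0, 10, 5, 9]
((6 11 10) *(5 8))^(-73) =(5 8)(6 10 11) =[0, 1, 2, 3, 4, 8, 10, 7, 5, 9, 11, 6]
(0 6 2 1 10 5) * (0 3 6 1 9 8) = [1, 10, 9, 6, 4, 3, 2, 7, 0, 8, 5] = (0 1 10 5 3 6 2 9 8)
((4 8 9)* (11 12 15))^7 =(4 8 9)(11 12 15) =[0, 1, 2, 3, 8, 5, 6, 7, 9, 4, 10, 12, 15, 13, 14, 11]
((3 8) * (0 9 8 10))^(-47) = (0 3 9 10 8) = [3, 1, 2, 9, 4, 5, 6, 7, 0, 10, 8]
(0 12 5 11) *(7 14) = [12, 1, 2, 3, 4, 11, 6, 14, 8, 9, 10, 0, 5, 13, 7] = (0 12 5 11)(7 14)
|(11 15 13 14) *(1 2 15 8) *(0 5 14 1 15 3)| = |(0 5 14 11 8 15 13 1 2 3)| = 10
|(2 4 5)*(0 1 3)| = 3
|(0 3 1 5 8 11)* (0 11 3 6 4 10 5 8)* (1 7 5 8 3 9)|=10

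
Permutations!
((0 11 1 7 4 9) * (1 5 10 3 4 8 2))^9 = (0 5 3 9 11 10 4)(1 7 8 2) = [5, 7, 1, 9, 0, 3, 6, 8, 2, 11, 4, 10]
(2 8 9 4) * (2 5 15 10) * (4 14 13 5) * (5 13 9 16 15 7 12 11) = (2 8 16 15 10)(5 7 12 11)(9 14) = [0, 1, 8, 3, 4, 7, 6, 12, 16, 14, 2, 5, 11, 13, 9, 10, 15]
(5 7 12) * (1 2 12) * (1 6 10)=(1 2 12 5 7 6 10)=[0, 2, 12, 3, 4, 7, 10, 6, 8, 9, 1, 11, 5]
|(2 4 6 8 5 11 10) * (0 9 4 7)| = 10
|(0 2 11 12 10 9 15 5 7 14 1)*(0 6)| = 12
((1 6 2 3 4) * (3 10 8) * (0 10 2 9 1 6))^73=[10, 0, 2, 4, 6, 5, 9, 7, 3, 1, 8]=(0 10 8 3 4 6 9 1)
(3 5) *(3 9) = (3 5 9) = [0, 1, 2, 5, 4, 9, 6, 7, 8, 3]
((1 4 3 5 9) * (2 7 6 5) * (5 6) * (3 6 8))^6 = (1 7 8)(2 6 9)(3 4 5) = [0, 7, 6, 4, 5, 3, 9, 8, 1, 2]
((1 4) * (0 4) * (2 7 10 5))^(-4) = [1, 4, 2, 3, 0, 5, 6, 7, 8, 9, 10] = (10)(0 1 4)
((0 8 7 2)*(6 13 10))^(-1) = (0 2 7 8)(6 10 13) = [2, 1, 7, 3, 4, 5, 10, 8, 0, 9, 13, 11, 12, 6]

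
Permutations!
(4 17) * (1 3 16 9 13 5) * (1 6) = (1 3 16 9 13 5 6)(4 17) = [0, 3, 2, 16, 17, 6, 1, 7, 8, 13, 10, 11, 12, 5, 14, 15, 9, 4]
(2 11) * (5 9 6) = (2 11)(5 9 6) = [0, 1, 11, 3, 4, 9, 5, 7, 8, 6, 10, 2]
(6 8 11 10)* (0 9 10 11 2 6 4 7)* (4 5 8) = (11)(0 9 10 5 8 2 6 4 7) = [9, 1, 6, 3, 7, 8, 4, 0, 2, 10, 5, 11]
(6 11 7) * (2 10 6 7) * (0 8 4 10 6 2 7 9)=[8, 1, 6, 3, 10, 5, 11, 9, 4, 0, 2, 7]=(0 8 4 10 2 6 11 7 9)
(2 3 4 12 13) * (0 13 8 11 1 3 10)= (0 13 2 10)(1 3 4 12 8 11)= [13, 3, 10, 4, 12, 5, 6, 7, 11, 9, 0, 1, 8, 2]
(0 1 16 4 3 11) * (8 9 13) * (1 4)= (0 4 3 11)(1 16)(8 9 13)= [4, 16, 2, 11, 3, 5, 6, 7, 9, 13, 10, 0, 12, 8, 14, 15, 1]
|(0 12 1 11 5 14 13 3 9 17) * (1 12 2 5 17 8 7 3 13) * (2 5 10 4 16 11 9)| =14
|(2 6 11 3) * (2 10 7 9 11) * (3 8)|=|(2 6)(3 10 7 9 11 8)|=6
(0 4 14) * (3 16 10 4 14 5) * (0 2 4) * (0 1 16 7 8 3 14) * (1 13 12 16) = [0, 1, 4, 7, 5, 14, 6, 8, 3, 9, 13, 11, 16, 12, 2, 15, 10] = (2 4 5 14)(3 7 8)(10 13 12 16)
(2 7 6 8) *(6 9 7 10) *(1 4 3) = (1 4 3)(2 10 6 8)(7 9) = [0, 4, 10, 1, 3, 5, 8, 9, 2, 7, 6]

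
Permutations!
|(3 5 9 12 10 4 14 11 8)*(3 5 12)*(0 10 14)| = 21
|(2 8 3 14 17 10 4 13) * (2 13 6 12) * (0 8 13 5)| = 12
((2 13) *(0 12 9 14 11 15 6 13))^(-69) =[14, 1, 9, 3, 4, 5, 0, 7, 8, 15, 10, 13, 11, 12, 6, 2] =(0 14 6)(2 9 15)(11 13 12)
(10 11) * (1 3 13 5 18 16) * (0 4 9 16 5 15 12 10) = (0 4 9 16 1 3 13 15 12 10 11)(5 18) = [4, 3, 2, 13, 9, 18, 6, 7, 8, 16, 11, 0, 10, 15, 14, 12, 1, 17, 5]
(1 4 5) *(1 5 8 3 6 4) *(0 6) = [6, 1, 2, 0, 8, 5, 4, 7, 3] = (0 6 4 8 3)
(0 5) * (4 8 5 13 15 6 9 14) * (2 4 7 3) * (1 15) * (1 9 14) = (0 13 9 1 15 6 14 7 3 2 4 8 5) = [13, 15, 4, 2, 8, 0, 14, 3, 5, 1, 10, 11, 12, 9, 7, 6]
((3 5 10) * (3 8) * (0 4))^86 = (3 10)(5 8) = [0, 1, 2, 10, 4, 8, 6, 7, 5, 9, 3]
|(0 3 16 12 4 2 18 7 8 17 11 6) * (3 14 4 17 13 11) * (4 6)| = 84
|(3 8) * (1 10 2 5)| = |(1 10 2 5)(3 8)| = 4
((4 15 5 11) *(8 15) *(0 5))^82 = (0 8 11)(4 5 15) = [8, 1, 2, 3, 5, 15, 6, 7, 11, 9, 10, 0, 12, 13, 14, 4]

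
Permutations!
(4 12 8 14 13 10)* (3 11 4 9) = (3 11 4 12 8 14 13 10 9) = [0, 1, 2, 11, 12, 5, 6, 7, 14, 3, 9, 4, 8, 10, 13]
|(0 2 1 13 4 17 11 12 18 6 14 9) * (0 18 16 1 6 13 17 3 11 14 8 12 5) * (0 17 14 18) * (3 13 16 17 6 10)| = 30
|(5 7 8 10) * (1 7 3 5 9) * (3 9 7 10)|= |(1 10 7 8 3 5 9)|= 7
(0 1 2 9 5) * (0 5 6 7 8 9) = (0 1 2)(6 7 8 9) = [1, 2, 0, 3, 4, 5, 7, 8, 9, 6]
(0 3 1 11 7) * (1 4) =[3, 11, 2, 4, 1, 5, 6, 0, 8, 9, 10, 7] =(0 3 4 1 11 7)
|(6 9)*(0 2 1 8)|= 4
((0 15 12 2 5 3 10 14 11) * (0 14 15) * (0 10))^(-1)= [3, 1, 12, 5, 4, 2, 6, 7, 8, 9, 0, 14, 15, 13, 11, 10]= (0 3 5 2 12 15 10)(11 14)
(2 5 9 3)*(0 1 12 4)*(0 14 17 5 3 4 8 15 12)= [1, 0, 3, 2, 14, 9, 6, 7, 15, 4, 10, 11, 8, 13, 17, 12, 16, 5]= (0 1)(2 3)(4 14 17 5 9)(8 15 12)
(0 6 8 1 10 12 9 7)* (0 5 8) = (0 6)(1 10 12 9 7 5 8) = [6, 10, 2, 3, 4, 8, 0, 5, 1, 7, 12, 11, 9]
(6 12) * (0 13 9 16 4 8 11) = (0 13 9 16 4 8 11)(6 12) = [13, 1, 2, 3, 8, 5, 12, 7, 11, 16, 10, 0, 6, 9, 14, 15, 4]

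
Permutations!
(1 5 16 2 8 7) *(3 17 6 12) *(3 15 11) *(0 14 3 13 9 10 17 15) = (0 14 3 15 11 13 9 10 17 6 12)(1 5 16 2 8 7) = [14, 5, 8, 15, 4, 16, 12, 1, 7, 10, 17, 13, 0, 9, 3, 11, 2, 6]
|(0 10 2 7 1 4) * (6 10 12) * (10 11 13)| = 10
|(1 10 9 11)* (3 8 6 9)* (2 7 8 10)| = |(1 2 7 8 6 9 11)(3 10)| = 14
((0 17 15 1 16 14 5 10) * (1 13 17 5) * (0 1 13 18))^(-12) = [15, 5, 2, 3, 4, 18, 6, 7, 8, 9, 0, 11, 12, 16, 1, 13, 10, 14, 17] = (0 15 13 16 10)(1 5 18 17 14)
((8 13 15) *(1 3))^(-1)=(1 3)(8 15 13)=[0, 3, 2, 1, 4, 5, 6, 7, 15, 9, 10, 11, 12, 8, 14, 13]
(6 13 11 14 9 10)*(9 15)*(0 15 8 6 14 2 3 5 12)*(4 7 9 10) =(0 15 10 14 8 6 13 11 2 3 5 12)(4 7 9) =[15, 1, 3, 5, 7, 12, 13, 9, 6, 4, 14, 2, 0, 11, 8, 10]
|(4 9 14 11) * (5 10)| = 4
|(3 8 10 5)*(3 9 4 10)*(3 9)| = |(3 8 9 4 10 5)| = 6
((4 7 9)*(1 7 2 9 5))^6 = (9) = [0, 1, 2, 3, 4, 5, 6, 7, 8, 9]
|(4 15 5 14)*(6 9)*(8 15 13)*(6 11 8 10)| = 10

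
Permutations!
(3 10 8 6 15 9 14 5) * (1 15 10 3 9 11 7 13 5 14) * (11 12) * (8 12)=(1 15 8 6 10 12 11 7 13 5 9)=[0, 15, 2, 3, 4, 9, 10, 13, 6, 1, 12, 7, 11, 5, 14, 8]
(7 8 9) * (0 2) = [2, 1, 0, 3, 4, 5, 6, 8, 9, 7] = (0 2)(7 8 9)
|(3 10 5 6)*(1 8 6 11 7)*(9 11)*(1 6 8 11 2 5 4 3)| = 12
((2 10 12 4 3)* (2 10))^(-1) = (3 4 12 10) = [0, 1, 2, 4, 12, 5, 6, 7, 8, 9, 3, 11, 10]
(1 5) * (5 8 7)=(1 8 7 5)=[0, 8, 2, 3, 4, 1, 6, 5, 7]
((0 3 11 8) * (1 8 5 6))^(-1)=(0 8 1 6 5 11 3)=[8, 6, 2, 0, 4, 11, 5, 7, 1, 9, 10, 3]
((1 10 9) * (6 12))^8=(12)(1 9 10)=[0, 9, 2, 3, 4, 5, 6, 7, 8, 10, 1, 11, 12]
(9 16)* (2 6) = (2 6)(9 16) = [0, 1, 6, 3, 4, 5, 2, 7, 8, 16, 10, 11, 12, 13, 14, 15, 9]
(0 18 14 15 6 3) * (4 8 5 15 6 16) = (0 18 14 6 3)(4 8 5 15 16) = [18, 1, 2, 0, 8, 15, 3, 7, 5, 9, 10, 11, 12, 13, 6, 16, 4, 17, 14]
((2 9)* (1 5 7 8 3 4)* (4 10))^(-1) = (1 4 10 3 8 7 5)(2 9) = [0, 4, 9, 8, 10, 1, 6, 5, 7, 2, 3]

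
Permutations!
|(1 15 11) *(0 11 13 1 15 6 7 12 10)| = 9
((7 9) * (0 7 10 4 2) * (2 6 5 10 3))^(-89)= (0 7 9 3 2)(4 10 5 6)= [7, 1, 0, 2, 10, 6, 4, 9, 8, 3, 5]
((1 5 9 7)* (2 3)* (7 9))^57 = [0, 1, 3, 2, 4, 5, 6, 7, 8, 9] = (9)(2 3)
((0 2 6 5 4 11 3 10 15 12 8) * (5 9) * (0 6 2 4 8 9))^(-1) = (0 6 8 5 9 12 15 10 3 11 4) = [6, 1, 2, 11, 0, 9, 8, 7, 5, 12, 3, 4, 15, 13, 14, 10]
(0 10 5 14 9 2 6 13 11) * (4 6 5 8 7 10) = (0 4 6 13 11)(2 5 14 9)(7 10 8) = [4, 1, 5, 3, 6, 14, 13, 10, 7, 2, 8, 0, 12, 11, 9]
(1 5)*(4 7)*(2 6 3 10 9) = (1 5)(2 6 3 10 9)(4 7) = [0, 5, 6, 10, 7, 1, 3, 4, 8, 2, 9]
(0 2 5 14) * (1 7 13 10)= [2, 7, 5, 3, 4, 14, 6, 13, 8, 9, 1, 11, 12, 10, 0]= (0 2 5 14)(1 7 13 10)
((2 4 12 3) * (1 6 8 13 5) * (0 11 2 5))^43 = (0 13 8 6 1 5 3 12 4 2 11) = [13, 5, 11, 12, 2, 3, 1, 7, 6, 9, 10, 0, 4, 8]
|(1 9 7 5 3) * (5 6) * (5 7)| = |(1 9 5 3)(6 7)| = 4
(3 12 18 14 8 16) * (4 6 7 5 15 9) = [0, 1, 2, 12, 6, 15, 7, 5, 16, 4, 10, 11, 18, 13, 8, 9, 3, 17, 14] = (3 12 18 14 8 16)(4 6 7 5 15 9)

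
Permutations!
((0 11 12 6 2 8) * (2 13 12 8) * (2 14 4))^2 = (0 8 11)(2 4 14)(6 12 13) = [8, 1, 4, 3, 14, 5, 12, 7, 11, 9, 10, 0, 13, 6, 2]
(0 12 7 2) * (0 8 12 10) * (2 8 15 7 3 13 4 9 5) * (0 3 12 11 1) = (0 10 3 13 4 9 5 2 15 7 8 11 1) = [10, 0, 15, 13, 9, 2, 6, 8, 11, 5, 3, 1, 12, 4, 14, 7]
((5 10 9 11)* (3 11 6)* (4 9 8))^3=(3 10 9 11 8 6 5 4)=[0, 1, 2, 10, 3, 4, 5, 7, 6, 11, 9, 8]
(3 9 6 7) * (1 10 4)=[0, 10, 2, 9, 1, 5, 7, 3, 8, 6, 4]=(1 10 4)(3 9 6 7)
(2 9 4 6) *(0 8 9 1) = (0 8 9 4 6 2 1) = [8, 0, 1, 3, 6, 5, 2, 7, 9, 4]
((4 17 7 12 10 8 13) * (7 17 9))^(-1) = (17)(4 13 8 10 12 7 9) = [0, 1, 2, 3, 13, 5, 6, 9, 10, 4, 12, 11, 7, 8, 14, 15, 16, 17]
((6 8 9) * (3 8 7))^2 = (3 9 7 8 6) = [0, 1, 2, 9, 4, 5, 3, 8, 6, 7]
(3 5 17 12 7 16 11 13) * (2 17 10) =(2 17 12 7 16 11 13 3 5 10) =[0, 1, 17, 5, 4, 10, 6, 16, 8, 9, 2, 13, 7, 3, 14, 15, 11, 12]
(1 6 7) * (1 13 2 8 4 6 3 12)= (1 3 12)(2 8 4 6 7 13)= [0, 3, 8, 12, 6, 5, 7, 13, 4, 9, 10, 11, 1, 2]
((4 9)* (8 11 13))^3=(13)(4 9)=[0, 1, 2, 3, 9, 5, 6, 7, 8, 4, 10, 11, 12, 13]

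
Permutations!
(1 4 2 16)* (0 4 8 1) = (0 4 2 16)(1 8) = [4, 8, 16, 3, 2, 5, 6, 7, 1, 9, 10, 11, 12, 13, 14, 15, 0]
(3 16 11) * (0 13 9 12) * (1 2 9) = (0 13 1 2 9 12)(3 16 11) = [13, 2, 9, 16, 4, 5, 6, 7, 8, 12, 10, 3, 0, 1, 14, 15, 11]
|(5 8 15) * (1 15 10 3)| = |(1 15 5 8 10 3)| = 6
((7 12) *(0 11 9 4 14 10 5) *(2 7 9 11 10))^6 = (14) = [0, 1, 2, 3, 4, 5, 6, 7, 8, 9, 10, 11, 12, 13, 14]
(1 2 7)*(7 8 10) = (1 2 8 10 7) = [0, 2, 8, 3, 4, 5, 6, 1, 10, 9, 7]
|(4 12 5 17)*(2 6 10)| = |(2 6 10)(4 12 5 17)| = 12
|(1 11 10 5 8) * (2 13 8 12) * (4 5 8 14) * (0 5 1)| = |(0 5 12 2 13 14 4 1 11 10 8)| = 11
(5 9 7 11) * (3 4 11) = (3 4 11 5 9 7) = [0, 1, 2, 4, 11, 9, 6, 3, 8, 7, 10, 5]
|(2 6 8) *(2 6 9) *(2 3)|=|(2 9 3)(6 8)|=6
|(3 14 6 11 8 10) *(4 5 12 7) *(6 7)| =10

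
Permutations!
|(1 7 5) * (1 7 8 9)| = 6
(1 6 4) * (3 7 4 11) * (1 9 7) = [0, 6, 2, 1, 9, 5, 11, 4, 8, 7, 10, 3] = (1 6 11 3)(4 9 7)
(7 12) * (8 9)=[0, 1, 2, 3, 4, 5, 6, 12, 9, 8, 10, 11, 7]=(7 12)(8 9)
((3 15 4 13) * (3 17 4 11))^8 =(3 11 15)(4 17 13) =[0, 1, 2, 11, 17, 5, 6, 7, 8, 9, 10, 15, 12, 4, 14, 3, 16, 13]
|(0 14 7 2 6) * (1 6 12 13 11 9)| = |(0 14 7 2 12 13 11 9 1 6)| = 10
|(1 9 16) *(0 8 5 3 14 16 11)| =|(0 8 5 3 14 16 1 9 11)| =9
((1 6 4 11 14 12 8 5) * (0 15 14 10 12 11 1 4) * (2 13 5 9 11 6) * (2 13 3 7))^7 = (0 6 14 15)(1 4 5 13)(2 3 7)(8 11 12 9 10) = [6, 4, 3, 7, 5, 13, 14, 2, 11, 10, 8, 12, 9, 1, 15, 0]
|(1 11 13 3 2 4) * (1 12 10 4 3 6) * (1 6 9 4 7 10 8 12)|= 10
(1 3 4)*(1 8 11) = (1 3 4 8 11) = [0, 3, 2, 4, 8, 5, 6, 7, 11, 9, 10, 1]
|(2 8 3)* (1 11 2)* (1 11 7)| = 4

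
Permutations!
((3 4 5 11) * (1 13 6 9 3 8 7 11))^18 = [0, 3, 2, 13, 6, 9, 5, 7, 8, 1, 10, 11, 12, 4] = (1 3 13 4 6 5 9)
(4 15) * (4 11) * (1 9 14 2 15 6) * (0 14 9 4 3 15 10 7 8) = (0 14 2 10 7 8)(1 4 6)(3 15 11) = [14, 4, 10, 15, 6, 5, 1, 8, 0, 9, 7, 3, 12, 13, 2, 11]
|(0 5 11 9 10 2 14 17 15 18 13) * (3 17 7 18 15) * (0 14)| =12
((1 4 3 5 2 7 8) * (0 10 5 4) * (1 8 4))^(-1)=(0 1 3 4 7 2 5 10)=[1, 3, 5, 4, 7, 10, 6, 2, 8, 9, 0]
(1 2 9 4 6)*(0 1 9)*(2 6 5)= (0 1 6 9 4 5 2)= [1, 6, 0, 3, 5, 2, 9, 7, 8, 4]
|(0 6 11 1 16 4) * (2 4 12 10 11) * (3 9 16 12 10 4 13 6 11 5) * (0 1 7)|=|(0 11 7)(1 12 4)(2 13 6)(3 9 16 10 5)|=15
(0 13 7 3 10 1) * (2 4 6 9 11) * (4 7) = [13, 0, 7, 10, 6, 5, 9, 3, 8, 11, 1, 2, 12, 4] = (0 13 4 6 9 11 2 7 3 10 1)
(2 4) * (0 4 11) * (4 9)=(0 9 4 2 11)=[9, 1, 11, 3, 2, 5, 6, 7, 8, 4, 10, 0]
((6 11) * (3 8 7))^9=(6 11)=[0, 1, 2, 3, 4, 5, 11, 7, 8, 9, 10, 6]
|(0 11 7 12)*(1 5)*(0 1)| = 6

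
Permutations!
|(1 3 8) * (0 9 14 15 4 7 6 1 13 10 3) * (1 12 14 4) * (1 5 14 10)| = |(0 9 4 7 6 12 10 3 8 13 1)(5 14 15)| = 33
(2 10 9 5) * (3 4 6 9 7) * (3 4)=(2 10 7 4 6 9 5)=[0, 1, 10, 3, 6, 2, 9, 4, 8, 5, 7]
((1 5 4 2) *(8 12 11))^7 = (1 2 4 5)(8 12 11) = [0, 2, 4, 3, 5, 1, 6, 7, 12, 9, 10, 8, 11]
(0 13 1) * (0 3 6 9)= (0 13 1 3 6 9)= [13, 3, 2, 6, 4, 5, 9, 7, 8, 0, 10, 11, 12, 1]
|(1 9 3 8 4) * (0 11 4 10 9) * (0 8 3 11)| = |(1 8 10 9 11 4)| = 6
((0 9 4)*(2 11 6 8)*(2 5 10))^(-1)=(0 4 9)(2 10 5 8 6 11)=[4, 1, 10, 3, 9, 8, 11, 7, 6, 0, 5, 2]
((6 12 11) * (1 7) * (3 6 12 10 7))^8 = (12)(1 10 3 7 6) = [0, 10, 2, 7, 4, 5, 1, 6, 8, 9, 3, 11, 12]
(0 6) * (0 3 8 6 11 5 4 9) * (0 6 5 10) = (0 11 10)(3 8 5 4 9 6) = [11, 1, 2, 8, 9, 4, 3, 7, 5, 6, 0, 10]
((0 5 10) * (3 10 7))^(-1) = [10, 1, 2, 7, 4, 0, 6, 5, 8, 9, 3] = (0 10 3 7 5)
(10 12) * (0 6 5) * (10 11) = (0 6 5)(10 12 11) = [6, 1, 2, 3, 4, 0, 5, 7, 8, 9, 12, 10, 11]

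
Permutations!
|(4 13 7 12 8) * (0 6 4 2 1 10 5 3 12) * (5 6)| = |(0 5 3 12 8 2 1 10 6 4 13 7)| = 12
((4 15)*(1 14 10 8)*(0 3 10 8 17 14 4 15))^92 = (0 14)(1 10)(3 8)(4 17) = [14, 10, 2, 8, 17, 5, 6, 7, 3, 9, 1, 11, 12, 13, 0, 15, 16, 4]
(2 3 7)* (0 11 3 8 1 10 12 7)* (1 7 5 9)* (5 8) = [11, 10, 5, 0, 4, 9, 6, 2, 7, 1, 12, 3, 8] = (0 11 3)(1 10 12 8 7 2 5 9)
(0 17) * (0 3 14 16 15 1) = [17, 0, 2, 14, 4, 5, 6, 7, 8, 9, 10, 11, 12, 13, 16, 1, 15, 3] = (0 17 3 14 16 15 1)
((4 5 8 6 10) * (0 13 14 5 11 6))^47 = (0 14 8 13 5)(4 10 6 11) = [14, 1, 2, 3, 10, 0, 11, 7, 13, 9, 6, 4, 12, 5, 8]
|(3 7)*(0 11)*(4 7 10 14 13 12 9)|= |(0 11)(3 10 14 13 12 9 4 7)|= 8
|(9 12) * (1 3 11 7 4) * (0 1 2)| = |(0 1 3 11 7 4 2)(9 12)| = 14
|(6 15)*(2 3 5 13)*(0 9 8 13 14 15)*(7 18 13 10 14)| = 42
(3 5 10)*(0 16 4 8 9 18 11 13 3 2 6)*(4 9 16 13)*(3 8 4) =(0 13 8 16 9 18 11 3 5 10 2 6) =[13, 1, 6, 5, 4, 10, 0, 7, 16, 18, 2, 3, 12, 8, 14, 15, 9, 17, 11]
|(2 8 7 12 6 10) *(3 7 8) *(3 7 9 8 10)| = 8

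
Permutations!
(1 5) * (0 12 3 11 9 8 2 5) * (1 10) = [12, 0, 5, 11, 4, 10, 6, 7, 2, 8, 1, 9, 3] = (0 12 3 11 9 8 2 5 10 1)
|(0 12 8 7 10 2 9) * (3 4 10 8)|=|(0 12 3 4 10 2 9)(7 8)|=14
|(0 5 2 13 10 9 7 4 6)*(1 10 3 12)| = 12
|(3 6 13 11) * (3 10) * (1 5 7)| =15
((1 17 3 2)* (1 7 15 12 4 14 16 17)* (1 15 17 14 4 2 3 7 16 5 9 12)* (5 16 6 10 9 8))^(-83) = (1 15)(2 10 12 6 9)(5 8)(7 17)(14 16) = [0, 15, 10, 3, 4, 8, 9, 17, 5, 2, 12, 11, 6, 13, 16, 1, 14, 7]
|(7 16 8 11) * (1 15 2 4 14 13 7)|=10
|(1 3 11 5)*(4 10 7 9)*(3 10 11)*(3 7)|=|(1 10 3 7 9 4 11 5)|=8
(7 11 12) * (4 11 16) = [0, 1, 2, 3, 11, 5, 6, 16, 8, 9, 10, 12, 7, 13, 14, 15, 4] = (4 11 12 7 16)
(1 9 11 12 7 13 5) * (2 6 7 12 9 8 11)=[0, 8, 6, 3, 4, 1, 7, 13, 11, 2, 10, 9, 12, 5]=(1 8 11 9 2 6 7 13 5)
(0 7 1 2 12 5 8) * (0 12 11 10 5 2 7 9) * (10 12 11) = [9, 7, 10, 3, 4, 8, 6, 1, 11, 0, 5, 12, 2] = (0 9)(1 7)(2 10 5 8 11 12)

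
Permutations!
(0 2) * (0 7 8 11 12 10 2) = [0, 1, 7, 3, 4, 5, 6, 8, 11, 9, 2, 12, 10] = (2 7 8 11 12 10)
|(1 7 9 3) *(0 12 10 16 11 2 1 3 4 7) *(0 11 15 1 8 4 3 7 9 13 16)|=|(0 12 10)(1 11 2 8 4 9 3 7 13 16 15)|=33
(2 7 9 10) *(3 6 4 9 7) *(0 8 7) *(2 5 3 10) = (0 8 7)(2 10 5 3 6 4 9) = [8, 1, 10, 6, 9, 3, 4, 0, 7, 2, 5]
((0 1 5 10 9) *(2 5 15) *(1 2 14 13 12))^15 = (15) = [0, 1, 2, 3, 4, 5, 6, 7, 8, 9, 10, 11, 12, 13, 14, 15]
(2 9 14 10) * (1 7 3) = [0, 7, 9, 1, 4, 5, 6, 3, 8, 14, 2, 11, 12, 13, 10] = (1 7 3)(2 9 14 10)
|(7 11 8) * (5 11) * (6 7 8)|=|(5 11 6 7)|=4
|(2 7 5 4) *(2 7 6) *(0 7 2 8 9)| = 8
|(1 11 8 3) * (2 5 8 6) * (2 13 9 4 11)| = 5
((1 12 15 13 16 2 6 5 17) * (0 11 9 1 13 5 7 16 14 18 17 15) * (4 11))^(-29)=(0 4 11 9 1 12)(2 16 7 6)(5 15)(13 17 18 14)=[4, 12, 16, 3, 11, 15, 2, 6, 8, 1, 10, 9, 0, 17, 13, 5, 7, 18, 14]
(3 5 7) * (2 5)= (2 5 7 3)= [0, 1, 5, 2, 4, 7, 6, 3]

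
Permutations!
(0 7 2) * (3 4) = (0 7 2)(3 4) = [7, 1, 0, 4, 3, 5, 6, 2]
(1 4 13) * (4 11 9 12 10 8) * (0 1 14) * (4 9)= [1, 11, 2, 3, 13, 5, 6, 7, 9, 12, 8, 4, 10, 14, 0]= (0 1 11 4 13 14)(8 9 12 10)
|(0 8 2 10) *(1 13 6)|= 12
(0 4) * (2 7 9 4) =(0 2 7 9 4) =[2, 1, 7, 3, 0, 5, 6, 9, 8, 4]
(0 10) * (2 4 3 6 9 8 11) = (0 10)(2 4 3 6 9 8 11) = [10, 1, 4, 6, 3, 5, 9, 7, 11, 8, 0, 2]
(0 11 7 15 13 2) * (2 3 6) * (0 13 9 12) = (0 11 7 15 9 12)(2 13 3 6) = [11, 1, 13, 6, 4, 5, 2, 15, 8, 12, 10, 7, 0, 3, 14, 9]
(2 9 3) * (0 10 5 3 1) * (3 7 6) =(0 10 5 7 6 3 2 9 1) =[10, 0, 9, 2, 4, 7, 3, 6, 8, 1, 5]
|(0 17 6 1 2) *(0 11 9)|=|(0 17 6 1 2 11 9)|=7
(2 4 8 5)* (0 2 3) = (0 2 4 8 5 3) = [2, 1, 4, 0, 8, 3, 6, 7, 5]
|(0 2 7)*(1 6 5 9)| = |(0 2 7)(1 6 5 9)| = 12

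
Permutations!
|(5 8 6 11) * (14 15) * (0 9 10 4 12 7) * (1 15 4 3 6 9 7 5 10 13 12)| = 20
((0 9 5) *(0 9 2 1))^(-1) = (0 1 2)(5 9) = [1, 2, 0, 3, 4, 9, 6, 7, 8, 5]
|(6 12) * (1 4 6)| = |(1 4 6 12)| = 4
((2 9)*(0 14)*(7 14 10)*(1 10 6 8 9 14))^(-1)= [14, 7, 9, 3, 4, 5, 0, 10, 6, 8, 1, 11, 12, 13, 2]= (0 14 2 9 8 6)(1 7 10)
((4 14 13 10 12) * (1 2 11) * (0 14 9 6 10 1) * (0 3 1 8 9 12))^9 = (0 13 9 10 14 8 6)(1 2 11 3)(4 12) = [13, 2, 11, 1, 12, 5, 0, 7, 6, 10, 14, 3, 4, 9, 8]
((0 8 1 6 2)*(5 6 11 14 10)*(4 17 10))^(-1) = [2, 8, 6, 3, 14, 10, 5, 7, 0, 9, 17, 1, 12, 13, 11, 15, 16, 4] = (0 2 6 5 10 17 4 14 11 1 8)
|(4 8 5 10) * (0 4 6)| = 6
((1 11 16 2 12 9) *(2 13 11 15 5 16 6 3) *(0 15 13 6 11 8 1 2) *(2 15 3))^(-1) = (0 3)(1 8 13)(2 6 16 5 15 9 12) = [3, 8, 6, 0, 4, 15, 16, 7, 13, 12, 10, 11, 2, 1, 14, 9, 5]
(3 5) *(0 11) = [11, 1, 2, 5, 4, 3, 6, 7, 8, 9, 10, 0] = (0 11)(3 5)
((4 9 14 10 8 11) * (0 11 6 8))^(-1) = (0 10 14 9 4 11)(6 8) = [10, 1, 2, 3, 11, 5, 8, 7, 6, 4, 14, 0, 12, 13, 9]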